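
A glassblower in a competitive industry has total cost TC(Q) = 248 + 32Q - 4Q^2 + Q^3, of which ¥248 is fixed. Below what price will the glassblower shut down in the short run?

The shutdown price is the minimum of AVC. VC = 32Q - 4Q^2 + Q^3, so AVC = 32 - 4Q + Q^2.
At the minimum of AVC, MC = AVC. MC = 32 - 8Q + 3Q^2; setting MC = AVC gives 2Q^2 - 4Q = 0, so Q = 2. min AVC = 28.
The firm shuts down for any P below ¥28.

¥28 per unit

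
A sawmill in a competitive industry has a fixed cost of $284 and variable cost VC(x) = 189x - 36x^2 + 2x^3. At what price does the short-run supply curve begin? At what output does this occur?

$27 per unit, at x = 9

The shutdown price is the minimum of AVC. VC = 189x - 36x^2 + 2x^3, so AVC = 189 - 36x + 2x^2.
At the minimum of AVC, MC = AVC. MC = 189 - 72x + 6x^2; setting MC = AVC gives 4x^2 - 36x = 0, so x = 9. min AVC = 27.
For P < $27 the firm produces nothing.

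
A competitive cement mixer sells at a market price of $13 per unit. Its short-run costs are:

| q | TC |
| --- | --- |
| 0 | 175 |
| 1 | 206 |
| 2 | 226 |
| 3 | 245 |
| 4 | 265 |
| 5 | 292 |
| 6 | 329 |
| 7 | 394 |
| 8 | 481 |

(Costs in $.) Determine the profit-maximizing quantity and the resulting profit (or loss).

q = 0 (shut down); profit = -$175

Tabulate TR − TC: q=0: -175; q=1: -193; q=2: -200; q=3: -206; q=4: -213; q=5: -227; q=6: -251; q=7: -303; q=8: -377.
Profit is highest at q = 0. Equivalently, the lowest AVC in the table is 90/4 ≈ $22.50 at q = 4, and P = $13 falls below it — price never covers variable cost, so the firm shuts down and loses only its fixed cost.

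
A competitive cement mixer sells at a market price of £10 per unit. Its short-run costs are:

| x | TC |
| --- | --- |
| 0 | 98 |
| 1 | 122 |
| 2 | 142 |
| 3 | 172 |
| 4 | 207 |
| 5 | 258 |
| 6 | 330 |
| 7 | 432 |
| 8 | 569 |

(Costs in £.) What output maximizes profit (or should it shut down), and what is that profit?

Profit at each row (π = 10x − TC): x=0: -98; x=1: -112; x=2: -122; x=3: -142; x=4: -167; x=5: -208; x=6: -270; x=7: -362; x=8: -489.
Profit is highest at x = 0. Equivalently, the lowest AVC in the table is 44/2 ≈ £22 at x = 2, and P = £10 falls below it — price never covers variable cost, so the firm shuts down and loses only its fixed cost.

x = 0 (shut down); profit = -£98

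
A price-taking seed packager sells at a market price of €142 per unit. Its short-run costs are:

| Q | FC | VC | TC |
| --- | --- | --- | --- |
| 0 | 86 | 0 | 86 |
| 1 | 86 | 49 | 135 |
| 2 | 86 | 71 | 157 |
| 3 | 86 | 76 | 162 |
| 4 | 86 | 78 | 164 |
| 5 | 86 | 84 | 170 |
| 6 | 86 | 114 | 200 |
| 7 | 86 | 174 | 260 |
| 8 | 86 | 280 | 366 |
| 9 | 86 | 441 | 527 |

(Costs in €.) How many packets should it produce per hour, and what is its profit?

Profit at each row (π = 142Q − TC): Q=0: -86; Q=1: 7; Q=2: 127; Q=3: 264; Q=4: 404; Q=5: 540; Q=6: 652; Q=7: 734; Q=8: 770; Q=9: 751.
Profit is maximized at Q = 8. AVC there is 280/8 = €35 ≤ P, so producing beats shutting down (which would give -€86).

Q = 8; profit = €770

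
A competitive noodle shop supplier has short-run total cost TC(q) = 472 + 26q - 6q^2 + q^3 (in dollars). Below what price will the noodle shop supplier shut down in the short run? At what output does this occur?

$17 per unit, at q = 3

The shutdown price is the minimum of AVC. VC = 26q - 6q^2 + q^3, so AVC = 26 - 6q + q^2.
dAVC/dq = -6 + 2q = 0 gives q = 3. min AVC = 26 - 6·3 + 3^2 = 17.
The firm shuts down for any P below $17.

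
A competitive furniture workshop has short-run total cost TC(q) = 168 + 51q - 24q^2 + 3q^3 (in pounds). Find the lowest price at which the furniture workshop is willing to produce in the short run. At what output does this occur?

£3 per unit, at q = 4

The firm shuts down when price falls below the minimum of average variable cost. AVC = VC/q = 51 - 24q + 3q^2.
dAVC/dq = -24 + 6q = 0 gives q = 4. min AVC = 51 - 24·4 + 3·4^2 = 3.
For P < £3 the firm produces nothing.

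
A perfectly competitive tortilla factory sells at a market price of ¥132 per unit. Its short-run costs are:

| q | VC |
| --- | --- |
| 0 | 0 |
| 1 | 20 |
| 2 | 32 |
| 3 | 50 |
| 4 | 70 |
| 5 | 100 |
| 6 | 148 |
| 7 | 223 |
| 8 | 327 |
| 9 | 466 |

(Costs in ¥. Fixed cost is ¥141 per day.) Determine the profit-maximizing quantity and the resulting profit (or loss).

q = 8; profit = ¥588

Profit at each row (π = 132q − TC): q=0: -141; q=1: -29; q=2: 91; q=3: 205; q=4: 317; q=5: 419; q=6: 503; q=7: 560; q=8: 588; q=9: 581.
Profit is maximized at q = 8. AVC there is 327/8 = ¥40.88 ≤ P, so producing beats shutting down (which would give -¥141).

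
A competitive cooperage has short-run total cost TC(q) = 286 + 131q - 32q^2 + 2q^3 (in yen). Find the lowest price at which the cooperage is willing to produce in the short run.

The shutdown price is the minimum of AVC. VC = 131q - 32q^2 + 2q^3, so AVC = 131 - 32q + 2q^2.
dAVC/dq = -32 + 4q = 0 gives q = 8. min AVC = 131 - 32·8 + 2·8^2 = 3.
For P < ¥3 the firm produces nothing.

¥3 per unit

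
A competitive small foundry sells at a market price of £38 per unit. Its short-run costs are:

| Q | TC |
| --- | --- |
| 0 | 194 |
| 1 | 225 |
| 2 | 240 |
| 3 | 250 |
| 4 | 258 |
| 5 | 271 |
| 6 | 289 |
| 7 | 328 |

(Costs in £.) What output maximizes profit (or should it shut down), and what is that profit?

Tabulate TR − TC: Q=0: -194; Q=1: -187; Q=2: -164; Q=3: -136; Q=4: -106; Q=5: -81; Q=6: -61; Q=7: -62.
Profit is maximized at Q = 6. AVC there is 95/6 = £15.83 ≤ P, so producing beats shutting down (which would give -£194).

Q = 6; profit = -£61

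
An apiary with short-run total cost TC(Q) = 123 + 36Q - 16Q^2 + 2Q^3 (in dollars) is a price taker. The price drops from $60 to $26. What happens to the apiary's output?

MC = 36 - 32Q + 6Q^2; the shutdown threshold is min AVC = $4 (at Q = 4).
With P = $60 above the shutdown price, P = MC gives Q = 6.
At P = $26 ≥ min AVC, set P = MC: Q = 5. The firm stays open but cuts output.

Output falls from 6 to 5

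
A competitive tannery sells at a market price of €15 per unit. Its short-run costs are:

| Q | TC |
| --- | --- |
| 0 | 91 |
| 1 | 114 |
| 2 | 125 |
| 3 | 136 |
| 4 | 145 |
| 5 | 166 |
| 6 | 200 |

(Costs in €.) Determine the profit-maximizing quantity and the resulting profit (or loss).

Q = 4; profit = -€85

Compute π = P·Q − TC at each output: Q=0: -91; Q=1: -99; Q=2: -95; Q=3: -91; Q=4: -85; Q=5: -91; Q=6: -110.
Profit is maximized at Q = 4. AVC there is 54/4 = €13.50 ≤ P, so producing beats shutting down (which would give -€91).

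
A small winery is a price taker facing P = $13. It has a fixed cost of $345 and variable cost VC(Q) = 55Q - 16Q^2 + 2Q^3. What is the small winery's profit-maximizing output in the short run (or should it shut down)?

Shut down

Strip out fixed cost: VC = 55Q - 16Q^2 + 2Q^3. Then AVC = 55 - 16Q + 2Q^2 and MC = 55 - 32Q + 6Q^2.
AVC is minimized where dAVC/dQ = -16 + 4Q = 0, at Q = 4; min AVC = 55 - 16·4 + 2·4^2 = $23.
P = $13 lies below min AVC = $23; no output level covers variable cost.
Shutting down limits the loss to fixed cost, $345.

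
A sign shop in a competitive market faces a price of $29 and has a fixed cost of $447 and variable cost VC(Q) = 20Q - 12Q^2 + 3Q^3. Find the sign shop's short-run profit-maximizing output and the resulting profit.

AVC = 20 - 12Q + 3Q^2 has its minimum $8 at Q = 2; price $29 clears that bar, so the firm operates.
MC = 20 - 24Q + 9Q^2. Setting P = MC and taking the root on the rising branch gives Q* = 3.
TR = 29·3 = 87. TC = 447 + 33 = 480. Profit = 87 − 480 = -$393.
Shutting down would mean losing the fixed cost of $447, so operating at a loss of $393 is better by $54.

Profit = -$393 at Q = 3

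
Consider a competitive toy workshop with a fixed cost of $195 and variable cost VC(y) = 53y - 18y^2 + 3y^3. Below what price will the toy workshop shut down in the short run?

The firm shuts down when price falls below the minimum of average variable cost. AVC = VC/y = 53 - 18y + 3y^2.
At the minimum of AVC, MC = AVC. MC = 53 - 36y + 9y^2; setting MC = AVC gives 6y^2 - 18y = 0, so y = 3. min AVC = 26.
For P < $26 the firm produces nothing.

$26 per unit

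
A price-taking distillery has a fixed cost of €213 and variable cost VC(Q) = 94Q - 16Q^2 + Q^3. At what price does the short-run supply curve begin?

The shutdown price is the minimum of AVC. VC = 94Q - 16Q^2 + Q^3, so AVC = 94 - 16Q + Q^2.
At the minimum of AVC, MC = AVC. MC = 94 - 32Q + 3Q^2; setting MC = AVC gives 2Q^2 - 16Q = 0, so Q = 8. min AVC = 30.
So the shutdown price is €30.

€30 per unit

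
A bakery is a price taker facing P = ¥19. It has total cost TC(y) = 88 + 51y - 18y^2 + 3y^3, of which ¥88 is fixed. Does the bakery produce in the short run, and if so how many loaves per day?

Shut down

Strip out fixed cost: VC = 51y - 18y^2 + 3y^3. Then AVC = 51 - 18y + 3y^2 and MC = 51 - 36y + 9y^2.
AVC hits its minimum where MC = AVC, at y = 3, giving min AVC = 51 - 18·3 + 3·3^2 = ¥24.
Since P = ¥19 < min AVC = ¥24, price fails to cover variable cost at any output.
The firm minimizes its loss by shutting down and losing only its fixed cost of ¥88.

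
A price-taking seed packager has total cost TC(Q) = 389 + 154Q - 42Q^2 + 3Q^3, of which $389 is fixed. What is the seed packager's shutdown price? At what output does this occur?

$7 per unit, at Q = 7

The shutdown price is the minimum of AVC. VC = 154Q - 42Q^2 + 3Q^3, so AVC = 154 - 42Q + 3Q^2.
dAVC/dQ = -42 + 6Q = 0 gives Q = 7. min AVC = 154 - 42·7 + 3·7^2 = 7.
The firm shuts down for any P below $7.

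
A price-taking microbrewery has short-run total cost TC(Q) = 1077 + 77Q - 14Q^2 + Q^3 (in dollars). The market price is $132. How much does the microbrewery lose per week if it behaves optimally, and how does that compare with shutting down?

Profit = -$109 at Q = 11

AVC = 77 - 14Q + Q^2; min AVC = $28 at Q = 7. Since P = $132 ≥ min AVC, the firm produces.
MC = 77 - 28Q + 3Q^2. Setting P = MC and taking the root on the rising branch gives Q* = 11.
TR = 132·11 = 1452. TC = 1077 + 484 = 1561. Profit = 1452 − 1561 = -$109.
By producing, the firm covers all variable cost plus $968 of fixed cost; shutting down would lose the full $1077.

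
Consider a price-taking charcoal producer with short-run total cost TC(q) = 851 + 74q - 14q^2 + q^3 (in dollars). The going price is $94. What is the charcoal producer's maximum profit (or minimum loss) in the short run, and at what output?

Profit = -$251 at q = 10

AVC = 74 - 14q + q^2 has its minimum $25 at q = 7; price $94 clears that bar, so the firm operates.
MC = 74 - 28q + 3q^2. Setting P = MC and taking the root on the rising branch gives q* = 10.
TR = 94·10 = 940. TC = 851 + 340 = 1191. Profit = 940 − 1191 = -$251.
That loss of $251 beats the $851 the firm would lose by shutting down; producing recovers $600 of fixed cost.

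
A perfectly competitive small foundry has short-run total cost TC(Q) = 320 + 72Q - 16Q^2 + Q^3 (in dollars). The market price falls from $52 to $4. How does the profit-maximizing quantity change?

Output falls from 10 to 0 (the firm shuts down)

AVC = 72 - 16Q + Q^2, minimized at Q = 8 where min AVC = $8. MC = 72 - 32Q + 3Q^2.
With P = $52 above the shutdown price, P = MC gives Q = 10.
At P = $4 < min AVC = $8, price no longer covers variable cost at any output, so the firm shuts down: Q = 0.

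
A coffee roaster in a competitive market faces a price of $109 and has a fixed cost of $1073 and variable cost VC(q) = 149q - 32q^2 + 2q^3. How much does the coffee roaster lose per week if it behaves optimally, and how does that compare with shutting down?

Profit = -$273 at q = 10

AVC = 149 - 32q + 2q^2; min AVC = $21 at q = 8. Since P = $109 ≥ min AVC, the firm produces.
With MC = 149 - 64q + 6q^2, P = MC on the upward-sloping part at q* = 10.
TR = 109·10 = 1090. TC = 1073 + 290 = 1363. Profit = 1090 − 1363 = -$273.
Shutting down would mean losing the fixed cost of $1073, so operating at a loss of $273 is better by $800.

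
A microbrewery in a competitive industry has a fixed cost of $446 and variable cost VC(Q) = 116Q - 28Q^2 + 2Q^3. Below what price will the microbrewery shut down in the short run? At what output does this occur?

$18 per unit, at Q = 7

Short-run supply begins at min AVC. From VC = 116Q - 28Q^2 + 2Q^3, AVC = 116 - 28Q + 2Q^2.
dAVC/dQ = -28 + 4Q = 0 gives Q = 7. min AVC = 116 - 28·7 + 2·7^2 = 18.
So the shutdown price is $18.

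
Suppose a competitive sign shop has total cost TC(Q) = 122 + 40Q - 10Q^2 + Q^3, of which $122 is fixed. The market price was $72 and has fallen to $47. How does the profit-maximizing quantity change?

Output falls from 8 to 7

AVC = 40 - 10Q + Q^2, minimized at Q = 5 where min AVC = $15. MC = 40 - 20Q + 3Q^2.
At P = $72 ≥ min AVC, set P = MC on the rising branch: Q = 8.
At P = $47 ≥ min AVC, set P = MC: Q = 7. The firm stays open but cuts output.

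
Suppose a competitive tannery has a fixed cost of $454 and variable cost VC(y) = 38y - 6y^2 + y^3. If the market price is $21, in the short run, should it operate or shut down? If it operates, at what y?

From TC, MC = TC'(y) = 38 - 12y + 3y^2 and AVC = VC/y = 38 - 6y + y^2.
The AVC parabola has its vertex at y = 6/2 = 3, where AVC = 38 - 6·3 + 3^2 = $29.
Since P = $21 < min AVC = $29, price fails to cover variable cost at any output.
Best response: produce nothing and absorb the $454 fixed cost.

Shut down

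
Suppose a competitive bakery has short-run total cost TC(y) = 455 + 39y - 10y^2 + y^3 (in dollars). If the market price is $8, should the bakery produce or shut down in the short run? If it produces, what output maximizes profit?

Variable cost is VC = 39y - 10y^2 + y^3, so AVC = VC/y = 39 - 10y + y^2 and MC = dTC/dy = 39 - 20y + 3y^2.
The AVC parabola has its vertex at y = 10/2 = 5, where AVC = 39 - 10·5 + 5^2 = $14.
With P < min AVC ($8 < $14), every unit sold adds to the loss.
Shutting down limits the loss to fixed cost, $455.

Shut down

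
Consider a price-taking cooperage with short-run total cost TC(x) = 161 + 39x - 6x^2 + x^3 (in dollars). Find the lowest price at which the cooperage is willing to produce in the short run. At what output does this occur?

The firm shuts down when price falls below the minimum of average variable cost. AVC = VC/x = 39 - 6x + x^2.
At the minimum of AVC, MC = AVC. MC = 39 - 12x + 3x^2; setting MC = AVC gives 2x^2 - 6x = 0, so x = 3. min AVC = 30.
For P < $30 the firm produces nothing.

$30 per unit, at x = 3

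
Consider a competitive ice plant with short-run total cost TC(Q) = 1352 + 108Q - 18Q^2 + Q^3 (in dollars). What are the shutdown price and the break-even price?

AVC = 108 - 18Q + Q^2; minimized at Q = 9, giving min AVC = $27. That is the shutdown price.
ATC = 1352/Q + 108 - 18Q + Q^2. Setting dATC/dQ = −1352/Q^2 − 18 + 2Q = 0 gives Q = 13 (since 2·13^3 − 18·13^2 = 1352).
min ATC = 1352/13 + 108 − 18·13 + 13^2 = $147. That is the break-even price.
For $27 ≤ P < $147 the firm produces at a loss; below $27 it shuts down.

Shutdown price = $27; break-even price = $147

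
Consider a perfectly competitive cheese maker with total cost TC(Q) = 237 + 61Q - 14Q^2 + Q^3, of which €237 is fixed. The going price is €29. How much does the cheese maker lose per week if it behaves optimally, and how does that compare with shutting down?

AVC = 61 - 14Q + Q^2 has its minimum €12 at Q = 7; price €29 clears that bar, so the firm operates.
MC = 61 - 28Q + 3Q^2. Setting P = MC and taking the root on the rising branch gives Q* = 8.
TR = 29·8 = 232. TC = 237 + 104 = 341. Profit = 232 − 341 = -€109.
By producing, the firm covers all variable cost plus €128 of fixed cost; shutting down would lose the full €237.

Profit = -€109 at Q = 8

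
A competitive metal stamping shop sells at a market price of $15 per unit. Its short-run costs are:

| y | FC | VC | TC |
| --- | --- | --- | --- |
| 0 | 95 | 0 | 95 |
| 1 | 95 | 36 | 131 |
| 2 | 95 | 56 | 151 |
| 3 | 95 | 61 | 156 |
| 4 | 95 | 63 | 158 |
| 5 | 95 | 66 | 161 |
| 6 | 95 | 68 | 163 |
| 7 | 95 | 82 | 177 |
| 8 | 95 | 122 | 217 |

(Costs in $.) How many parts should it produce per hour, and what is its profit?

y = 7; profit = -$72

Profit at each row (π = 15y − TC): y=0: -95; y=1: -116; y=2: -121; y=3: -111; y=4: -98; y=5: -86; y=6: -73; y=7: -72; y=8: -97.
Profit is maximized at y = 7. AVC there is 82/7 = $11.71 ≤ P, so producing beats shutting down (which would give -$95).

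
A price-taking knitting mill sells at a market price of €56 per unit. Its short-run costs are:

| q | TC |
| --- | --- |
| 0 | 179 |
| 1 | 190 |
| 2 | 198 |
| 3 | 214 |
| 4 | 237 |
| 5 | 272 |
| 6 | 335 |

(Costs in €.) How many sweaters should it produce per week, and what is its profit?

Tabulate TR − TC: q=0: -179; q=1: -134; q=2: -86; q=3: -46; q=4: -13; q=5: 8; q=6: 1.
Profit is maximized at q = 5. AVC there is 93/5 = €18.60 ≤ P, so producing beats shutting down (which would give -€179).

q = 5; profit = €8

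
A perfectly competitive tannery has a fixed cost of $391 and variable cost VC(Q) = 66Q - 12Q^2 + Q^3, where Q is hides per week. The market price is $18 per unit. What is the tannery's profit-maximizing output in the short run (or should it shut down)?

Strip out fixed cost: VC = 66Q - 12Q^2 + Q^3. Then AVC = 66 - 12Q + Q^2 and MC = 66 - 24Q + 3Q^2.
The AVC parabola has its vertex at Q = 12/2 = 6, where AVC = 66 - 12·6 + 6^2 = $30.
Since P = $18 < min AVC = $30, price fails to cover variable cost at any output.
Shutting down limits the loss to fixed cost, $391.

Shut down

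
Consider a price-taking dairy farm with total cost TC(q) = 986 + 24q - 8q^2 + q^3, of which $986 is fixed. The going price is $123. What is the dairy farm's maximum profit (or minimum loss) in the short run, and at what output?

Profit = -$176 at q = 9

AVC = 24 - 8q + q^2; min AVC = $8 at q = 4. Since P = $123 ≥ min AVC, the firm produces.
With MC = 24 - 16q + 3q^2, P = MC on the upward-sloping part at q* = 9.
TR = 123·9 = 1107. TC = 986 + 297 = 1283. Profit = 1107 − 1283 = -$176.
That loss of $176 beats the $986 the firm would lose by shutting down; producing recovers $810 of fixed cost.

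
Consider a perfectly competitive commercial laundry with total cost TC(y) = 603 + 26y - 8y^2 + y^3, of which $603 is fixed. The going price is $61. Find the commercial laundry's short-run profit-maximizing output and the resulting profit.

AVC = 26 - 8y + y^2; min AVC = $10 at y = 4. Since P = $61 ≥ min AVC, the firm produces.
MC = 26 - 16y + 3y^2. Setting P = MC and taking the root on the rising branch gives y* = 7.
TR = 61·7 = 427. TC = 603 + 133 = 736. Profit = 427 − 736 = -$309.
By producing, the firm covers all variable cost plus $294 of fixed cost; shutting down would lose the full $603.

Profit = -$309 at y = 7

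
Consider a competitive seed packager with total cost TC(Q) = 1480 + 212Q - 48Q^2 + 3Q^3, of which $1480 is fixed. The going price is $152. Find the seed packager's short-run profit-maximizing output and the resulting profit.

AVC = 212 - 48Q + 3Q^2; min AVC = $20 at Q = 8. Since P = $152 ≥ min AVC, the firm produces.
MC = 212 - 96Q + 9Q^2. Setting P = MC and taking the root on the rising branch gives Q* = 10.
TR = 152·10 = 1520. TC = 1480 + 320 = 1800. Profit = 1520 − 1800 = -$280.
That loss of $280 beats the $1480 the firm would lose by shutting down; producing recovers $1200 of fixed cost.

Profit = -$280 at Q = 10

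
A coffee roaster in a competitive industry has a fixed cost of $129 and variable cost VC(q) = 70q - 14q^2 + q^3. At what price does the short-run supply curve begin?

The shutdown price is the minimum of AVC. VC = 70q - 14q^2 + q^3, so AVC = 70 - 14q + q^2.
dAVC/dq = -14 + 2q = 0 gives q = 7. min AVC = 70 - 14·7 + 7^2 = 21.
The firm shuts down for any P below $21.

$21 per unit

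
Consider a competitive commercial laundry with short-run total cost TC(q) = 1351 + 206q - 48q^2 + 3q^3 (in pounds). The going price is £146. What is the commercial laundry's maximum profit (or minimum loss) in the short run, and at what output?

Profit = -£151 at q = 10

AVC = 206 - 48q + 3q^2; min AVC = £14 at q = 8. Since P = £146 ≥ min AVC, the firm produces.
With MC = 206 - 96q + 9q^2, P = MC on the upward-sloping part at q* = 10.
TR = 146·10 = 1460. TC = 1351 + 260 = 1611. Profit = 1460 − 1611 = -£151.
That loss of £151 beats the £1351 the firm would lose by shutting down; producing recovers £1200 of fixed cost.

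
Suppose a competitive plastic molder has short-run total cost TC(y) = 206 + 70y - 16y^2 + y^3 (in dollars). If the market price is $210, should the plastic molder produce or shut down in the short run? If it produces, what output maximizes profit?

Variable cost is VC = 70y - 16y^2 + y^3, so AVC = VC/y = 70 - 16y + y^2 and MC = dTC/dy = 70 - 32y + 3y^2.
The AVC parabola has its vertex at y = 16/2 = 8, where AVC = 70 - 16·8 + 8^2 = $6.
P = $210 exceeds min AVC = $6, so the firm stays open.
Solving P = MC: -140 - 32y + 3y^2 = 0 ⇒ y = -10/3 or 14. On the upward-sloping branch, y* = 14.
Check: AVC at y = 14 is $42 ≤ P, so revenue covers variable cost.
Profit = P·y − TC = 210·14 − 794 = $2146.

Produce at y = 14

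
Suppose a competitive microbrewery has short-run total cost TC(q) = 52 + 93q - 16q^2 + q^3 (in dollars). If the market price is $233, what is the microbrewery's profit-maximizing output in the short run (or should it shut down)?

Strip out fixed cost: VC = 93q - 16q^2 + q^3. Then AVC = 93 - 16q + q^2 and MC = 93 - 32q + 3q^2.
The AVC parabola has its vertex at q = 16/2 = 8, where AVC = 93 - 16·8 + 8^2 = $29.
P = $233 exceeds min AVC = $29, so the firm stays open.
P = MC gives -140 - 32q + 3q^2 = 0, with roots -10/3 and 14. Take the larger (rising MC): q* = 14.
Check: AVC at q = 14 is $65 ≤ P, so revenue covers variable cost.
Profit = P·q − TC = 233·14 − 962 = $2300.

Produce at q = 14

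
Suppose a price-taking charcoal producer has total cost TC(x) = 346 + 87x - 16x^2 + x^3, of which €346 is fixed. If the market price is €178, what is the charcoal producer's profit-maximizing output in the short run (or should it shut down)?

Produce at x = 13

From TC, MC = TC'(x) = 87 - 32x + 3x^2 and AVC = VC/x = 87 - 16x + x^2.
AVC hits its minimum where MC = AVC, at x = 8, giving min AVC = 87 - 16·8 + 8^2 = €23.
Because €178 ≥ €23, revenue can cover variable cost; the firm operates.
Solving P = MC: -91 - 32x + 3x^2 = 0 ⇒ x = -7/3 or 13. On the upward-sloping branch, x* = 13.
Check: AVC at x = 13 is €48 ≤ P, so revenue covers variable cost.
Profit = P·x − TC = 178·13 − 970 = €1344.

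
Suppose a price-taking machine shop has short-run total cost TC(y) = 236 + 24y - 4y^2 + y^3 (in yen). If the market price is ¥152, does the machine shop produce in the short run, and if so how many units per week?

From TC, MC = TC'(y) = 24 - 8y + 3y^2 and AVC = VC/y = 24 - 4y + y^2.
The AVC parabola has its vertex at y = 4/2 = 2, where AVC = 24 - 4·2 + 2^2 = ¥20.
Because ¥152 ≥ ¥20, revenue can cover variable cost; the firm operates.
Set P = MC: 152 = 24 - 8y + 3y^2 → -128 - 8y + 3y^2 = 0. The roots are y = -16/3 and y = 8; the profit-maximizing output is on the rising part of MC, so y* = 8.
Check: AVC at y = 8 is ¥56 ≤ P, so revenue covers variable cost.
Profit = P·y − TC = 152·8 − 684 = ¥532.

Produce at y = 8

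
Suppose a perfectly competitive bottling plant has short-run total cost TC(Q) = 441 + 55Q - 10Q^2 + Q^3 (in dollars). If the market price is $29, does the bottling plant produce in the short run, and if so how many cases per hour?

Strip out fixed cost: VC = 55Q - 10Q^2 + Q^3. Then AVC = 55 - 10Q + Q^2 and MC = 55 - 20Q + 3Q^2.
The AVC parabola has its vertex at Q = 10/2 = 5, where AVC = 55 - 10·5 + 5^2 = $30.
P = $29 lies below min AVC = $30; no output level covers variable cost.
Best response: produce nothing and absorb the $441 fixed cost.

Shut down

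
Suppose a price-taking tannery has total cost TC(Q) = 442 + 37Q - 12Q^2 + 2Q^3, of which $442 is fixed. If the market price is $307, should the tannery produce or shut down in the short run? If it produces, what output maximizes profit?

Produce at Q = 9

Strip out fixed cost: VC = 37Q - 12Q^2 + 2Q^3. Then AVC = 37 - 12Q + 2Q^2 and MC = 37 - 24Q + 6Q^2.
AVC hits its minimum where MC = AVC, at Q = 3, giving min AVC = 37 - 12·3 + 2·3^2 = $19.
Because $307 ≥ $19, revenue can cover variable cost; the firm operates.
P = MC gives -270 - 24Q + 6Q^2 = 0, with roots -5 and 9. Take the larger (rising MC): Q* = 9.
Check: AVC at Q = 9 is $91 ≤ P, so revenue covers variable cost.
Profit = P·Q − TC = 307·9 − 1261 = $1502.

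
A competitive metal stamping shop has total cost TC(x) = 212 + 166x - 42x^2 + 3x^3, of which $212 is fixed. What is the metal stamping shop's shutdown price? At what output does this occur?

$19 per unit, at x = 7

Short-run supply begins at min AVC. From VC = 166x - 42x^2 + 3x^3, AVC = 166 - 42x + 3x^2.
dAVC/dx = -42 + 6x = 0 gives x = 7. min AVC = 166 - 42·7 + 3·7^2 = 19.
The firm shuts down for any P below $19.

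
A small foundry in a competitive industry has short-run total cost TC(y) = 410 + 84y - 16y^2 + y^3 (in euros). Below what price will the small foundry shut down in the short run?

Short-run supply begins at min AVC. From VC = 84y - 16y^2 + y^3, AVC = 84 - 16y + y^2.
At the minimum of AVC, MC = AVC. MC = 84 - 32y + 3y^2; setting MC = AVC gives 2y^2 - 16y = 0, so y = 8. min AVC = 20.
The firm shuts down for any P below €20.

€20 per unit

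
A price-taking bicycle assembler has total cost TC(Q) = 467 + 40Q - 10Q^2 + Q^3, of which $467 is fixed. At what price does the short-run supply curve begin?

Short-run supply begins at min AVC. From VC = 40Q - 10Q^2 + Q^3, AVC = 40 - 10Q + Q^2.
dAVC/dQ = -10 + 2Q = 0 gives Q = 5. min AVC = 40 - 10·5 + 5^2 = 15.
So the shutdown price is $15.

$15 per unit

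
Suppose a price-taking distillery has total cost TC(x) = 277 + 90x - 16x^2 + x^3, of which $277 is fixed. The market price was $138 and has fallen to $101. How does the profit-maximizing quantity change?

AVC = 90 - 16x + x^2, minimized at x = 8 where min AVC = $26. MC = 90 - 32x + 3x^2.
With P = $138 above the shutdown price, P = MC gives x = 12.
At P = $101 ≥ min AVC, set P = MC: x = 11. The firm stays open but cuts output.

Output falls from 12 to 11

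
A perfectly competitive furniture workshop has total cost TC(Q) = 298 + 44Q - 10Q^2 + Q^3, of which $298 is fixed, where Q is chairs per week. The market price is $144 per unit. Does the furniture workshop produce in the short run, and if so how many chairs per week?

Produce at Q = 10

Strip out fixed cost: VC = 44Q - 10Q^2 + Q^3. Then AVC = 44 - 10Q + Q^2 and MC = 44 - 20Q + 3Q^2.
The AVC parabola has its vertex at Q = 10/2 = 5, where AVC = 44 - 10·5 + 5^2 = $19.
Because $144 ≥ $19, revenue can cover variable cost; the firm operates.
P = MC gives -100 - 20Q + 3Q^2 = 0, with roots -10/3 and 10. Take the larger (rising MC): Q* = 10.
Check: AVC at Q = 10 is $44 ≤ P, so revenue covers variable cost.
Profit = P·Q − TC = 144·10 − 738 = $702.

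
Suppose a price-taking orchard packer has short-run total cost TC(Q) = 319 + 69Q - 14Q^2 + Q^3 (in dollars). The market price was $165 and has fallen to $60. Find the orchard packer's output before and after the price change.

Output falls from 12 to 9

MC = 69 - 28Q + 3Q^2; the shutdown threshold is min AVC = $20 (at Q = 7).
With P = $165 above the shutdown price, P = MC gives Q = 12.
At P = $60 ≥ min AVC, set P = MC: Q = 9. The firm stays open but cuts output.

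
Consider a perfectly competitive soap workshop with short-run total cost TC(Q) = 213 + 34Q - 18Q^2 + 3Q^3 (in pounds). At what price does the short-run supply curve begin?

The firm shuts down when price falls below the minimum of average variable cost. AVC = VC/Q = 34 - 18Q + 3Q^2.
At the minimum of AVC, MC = AVC. MC = 34 - 36Q + 9Q^2; setting MC = AVC gives 6Q^2 - 18Q = 0, so Q = 3. min AVC = 7.
The firm shuts down for any P below £7.

£7 per unit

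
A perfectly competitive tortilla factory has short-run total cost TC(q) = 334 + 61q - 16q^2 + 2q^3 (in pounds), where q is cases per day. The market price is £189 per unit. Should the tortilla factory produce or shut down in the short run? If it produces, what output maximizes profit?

Strip out fixed cost: VC = 61q - 16q^2 + 2q^3. Then AVC = 61 - 16q + 2q^2 and MC = 61 - 32q + 6q^2.
The AVC parabola has its vertex at q = 16/4 = 4, where AVC = 61 - 16·4 + 2·4^2 = £29.
P = £189 exceeds min AVC = £29, so the firm stays open.
Set P = MC: 189 = 61 - 32q + 6q^2 → -128 - 32q + 6q^2 = 0. The roots are q = -8/3 and q = 8; the profit-maximizing output is on the rising part of MC, so q* = 8.
Check: AVC at q = 8 is £61 ≤ P, so revenue covers variable cost.
Profit = P·q − TC = 189·8 − 822 = £690.

Produce at q = 8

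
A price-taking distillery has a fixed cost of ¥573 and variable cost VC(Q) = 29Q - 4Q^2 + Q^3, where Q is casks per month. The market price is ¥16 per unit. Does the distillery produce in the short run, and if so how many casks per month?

Shut down

From TC, MC = TC'(Q) = 29 - 8Q + 3Q^2 and AVC = VC/Q = 29 - 4Q + Q^2.
AVC hits its minimum where MC = AVC, at Q = 2, giving min AVC = 29 - 4·2 + 2^2 = ¥25.
With P < min AVC (¥16 < ¥25), every unit sold adds to the loss.
Best response: produce nothing and absorb the ¥573 fixed cost.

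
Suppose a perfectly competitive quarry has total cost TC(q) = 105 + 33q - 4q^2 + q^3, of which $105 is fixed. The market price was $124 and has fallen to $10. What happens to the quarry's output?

MC = 33 - 8q + 3q^2; the shutdown threshold is min AVC = $29 (at q = 2).
At P = $124 ≥ min AVC, set P = MC on the rising branch: q = 7.
At P = $10 < min AVC = $29, price no longer covers variable cost at any output, so the firm shuts down: q = 0.

Output falls from 7 to 0 (the firm shuts down)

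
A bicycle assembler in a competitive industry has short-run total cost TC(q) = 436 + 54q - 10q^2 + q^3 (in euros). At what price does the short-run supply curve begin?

Short-run supply begins at min AVC. From VC = 54q - 10q^2 + q^3, AVC = 54 - 10q + q^2.
At the minimum of AVC, MC = AVC. MC = 54 - 20q + 3q^2; setting MC = AVC gives 2q^2 - 10q = 0, so q = 5. min AVC = 29.
The firm shuts down for any P below €29.

€29 per unit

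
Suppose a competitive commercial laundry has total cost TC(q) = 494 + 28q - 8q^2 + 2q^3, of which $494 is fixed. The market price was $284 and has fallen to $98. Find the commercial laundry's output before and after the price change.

AVC = 28 - 8q + 2q^2, minimized at q = 2 where min AVC = $20. MC = 28 - 16q + 6q^2.
With P = $284 above the shutdown price, P = MC gives q = 8.
At P = $98 ≥ min AVC, set P = MC: q = 5. The firm stays open but cuts output.

Output falls from 8 to 5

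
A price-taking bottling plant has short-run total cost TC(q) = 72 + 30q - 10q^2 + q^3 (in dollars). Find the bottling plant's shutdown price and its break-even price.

Shutdown price = $5; break-even price = $18

AVC = 30 - 10q + q^2; minimized at q = 5, giving min AVC = $5. That is the shutdown price.
ATC = 72/q + 30 - 10q + q^2. Setting dATC/dq = −72/q^2 − 10 + 2q = 0 gives q = 6 (since 2·6^3 − 10·6^2 = 72).
min ATC = 72/6 + 30 − 10·6 + 6^2 = $18. That is the break-even price.
Between these two prices the firm operates at a loss; above $18 it earns a profit.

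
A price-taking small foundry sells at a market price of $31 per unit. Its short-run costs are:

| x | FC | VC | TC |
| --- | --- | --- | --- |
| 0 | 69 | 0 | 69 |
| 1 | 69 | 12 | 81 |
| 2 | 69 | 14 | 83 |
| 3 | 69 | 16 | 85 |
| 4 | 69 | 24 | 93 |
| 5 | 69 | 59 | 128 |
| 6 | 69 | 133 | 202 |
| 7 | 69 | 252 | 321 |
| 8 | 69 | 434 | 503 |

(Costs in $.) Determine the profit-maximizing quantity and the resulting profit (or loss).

Compute π = P·x − TC at each output: x=0: -69; x=1: -50; x=2: -21; x=3: 8; x=4: 31; x=5: 27; x=6: -16; x=7: -104; x=8: -255.
Profit is maximized at x = 4. AVC there is 24/4 = $6 ≤ P, so producing beats shutting down (which would give -$69).

x = 4; profit = $31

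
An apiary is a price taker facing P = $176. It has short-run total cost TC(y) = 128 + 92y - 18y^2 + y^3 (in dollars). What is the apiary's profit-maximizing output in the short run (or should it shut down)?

From TC, MC = TC'(y) = 92 - 36y + 3y^2 and AVC = VC/y = 92 - 18y + y^2.
The AVC parabola has its vertex at y = 18/2 = 9, where AVC = 92 - 18·9 + 9^2 = $11.
Because $176 ≥ $11, revenue can cover variable cost; the firm operates.
P = MC gives -84 - 36y + 3y^2 = 0, with roots -2 and 14. Take the larger (rising MC): y* = 14.
Check: AVC at y = 14 is $36 ≤ P, so revenue covers variable cost.
Profit = P·y − TC = 176·14 − 632 = $1832.

Produce at y = 14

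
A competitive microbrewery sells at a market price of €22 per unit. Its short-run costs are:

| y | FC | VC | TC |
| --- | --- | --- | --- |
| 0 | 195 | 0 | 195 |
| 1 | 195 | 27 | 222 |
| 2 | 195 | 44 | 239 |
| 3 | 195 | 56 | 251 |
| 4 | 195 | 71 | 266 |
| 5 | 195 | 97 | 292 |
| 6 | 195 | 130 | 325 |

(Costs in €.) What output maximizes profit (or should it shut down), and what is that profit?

y = 4; profit = -€178

Tabulate TR − TC: y=0: -195; y=1: -200; y=2: -195; y=3: -185; y=4: -178; y=5: -182; y=6: -193.
Profit is maximized at y = 4. AVC there is 71/4 = €17.75 ≤ P, so producing beats shutting down (which would give -€195).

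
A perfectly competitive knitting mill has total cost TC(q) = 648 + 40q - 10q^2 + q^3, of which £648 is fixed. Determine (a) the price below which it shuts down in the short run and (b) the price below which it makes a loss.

Shutdown price = £15; break-even price = £103

Shutdown price = min AVC. AVC = 40 - 10q + q^2, with vertex at q = 5 and minimum £15.
ATC = 648/q + 40 - 10q + q^2. Setting dATC/dq = −648/q^2 − 10 + 2q = 0 gives q = 9 (since 2·9^3 − 10·9^2 = 648).
min ATC = 648/9 + 40 − 10·9 + 9^2 = £103. That is the break-even price.
For £15 ≤ P < £103 the firm produces at a loss; below £15 it shuts down.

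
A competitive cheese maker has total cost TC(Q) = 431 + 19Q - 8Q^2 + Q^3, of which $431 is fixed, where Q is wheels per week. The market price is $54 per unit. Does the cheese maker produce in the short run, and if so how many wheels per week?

Produce at Q = 7

From TC, MC = TC'(Q) = 19 - 16Q + 3Q^2 and AVC = VC/Q = 19 - 8Q + Q^2.
The AVC parabola has its vertex at Q = 8/2 = 4, where AVC = 19 - 8·4 + 4^2 = $3.
Because $54 ≥ $3, revenue can cover variable cost; the firm operates.
Solving P = MC: -35 - 16Q + 3Q^2 = 0 ⇒ Q = -5/3 or 7. On the upward-sloping branch, Q* = 7.
Check: AVC at Q = 7 is $12 ≤ P, so revenue covers variable cost.
Profit = P·Q − TC = 54·7 − 515 = -$137, a loss, but smaller than the $431 fixed cost the firm would lose by shutting down.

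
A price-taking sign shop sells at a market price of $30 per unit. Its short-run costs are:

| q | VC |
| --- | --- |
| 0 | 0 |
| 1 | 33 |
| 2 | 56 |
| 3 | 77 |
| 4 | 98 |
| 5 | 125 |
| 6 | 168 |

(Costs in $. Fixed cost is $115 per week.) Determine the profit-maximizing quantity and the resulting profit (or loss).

Profit at each row (π = 30q − TC): q=0: -115; q=1: -118; q=2: -111; q=3: -102; q=4: -93; q=5: -90; q=6: -103.
Profit is maximized at q = 5. AVC there is 125/5 = $25 ≤ P, so producing beats shutting down (which would give -$115).

q = 5; profit = -$90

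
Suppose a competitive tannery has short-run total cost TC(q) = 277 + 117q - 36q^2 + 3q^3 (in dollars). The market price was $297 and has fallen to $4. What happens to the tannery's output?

AVC = 117 - 36q + 3q^2, minimized at q = 6 where min AVC = $9. MC = 117 - 72q + 9q^2.
At P = $297 ≥ min AVC, set P = MC on the rising branch: q = 10.
At P = $4 < min AVC = $9, price no longer covers variable cost at any output, so the firm shuts down: q = 0.

Output falls from 10 to 0 (the firm shuts down)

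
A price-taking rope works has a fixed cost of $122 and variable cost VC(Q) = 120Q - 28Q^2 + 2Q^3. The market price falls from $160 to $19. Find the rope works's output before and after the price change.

AVC = 120 - 28Q + 2Q^2, minimized at Q = 7 where min AVC = $22. MC = 120 - 56Q + 6Q^2.
At P = $160 ≥ min AVC, set P = MC on the rising branch: Q = 10.
At P = $19 < min AVC = $22, price no longer covers variable cost at any output, so the firm shuts down: Q = 0.

Output falls from 10 to 0 (the firm shuts down)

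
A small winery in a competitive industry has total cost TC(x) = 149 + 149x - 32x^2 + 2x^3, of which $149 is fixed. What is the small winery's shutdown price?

The firm shuts down when price falls below the minimum of average variable cost. AVC = VC/x = 149 - 32x + 2x^2.
At the minimum of AVC, MC = AVC. MC = 149 - 64x + 6x^2; setting MC = AVC gives 4x^2 - 32x = 0, so x = 8. min AVC = 21.
So the shutdown price is $21.

$21 per unit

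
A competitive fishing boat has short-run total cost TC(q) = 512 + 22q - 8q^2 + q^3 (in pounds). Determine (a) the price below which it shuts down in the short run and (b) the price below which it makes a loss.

Shutdown price = £6; break-even price = £86

Shutdown price = min AVC. AVC = 22 - 8q + q^2, with vertex at q = 4 and minimum £6.
ATC = 512/q + 22 - 8q + q^2. Setting dATC/dq = −512/q^2 − 8 + 2q = 0 gives q = 8 (since 2·8^3 − 8·8^2 = 512).
min ATC = 512/8 + 22 − 8·8 + 8^2 = £86. That is the break-even price.
For £6 ≤ P < £86 the firm produces at a loss; below £6 it shuts down.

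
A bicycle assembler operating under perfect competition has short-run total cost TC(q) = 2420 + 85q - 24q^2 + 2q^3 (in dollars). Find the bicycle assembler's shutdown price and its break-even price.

Shutdown price = min AVC. AVC = 85 - 24q + 2q^2, with vertex at q = 6 and minimum $13.
ATC = 2420/q + 85 - 24q + 2q^2. Setting dATC/dq = −2420/q^2 − 24 + 4q = 0 gives q = 11 (since 4·11^3 − 24·11^2 = 2420).
min ATC = 2420/11 + 85 − 24·11 + 2·11^2 = $283. That is the break-even price.
For $13 ≤ P < $283 the firm produces at a loss; below $13 it shuts down.

Shutdown price = $13; break-even price = $283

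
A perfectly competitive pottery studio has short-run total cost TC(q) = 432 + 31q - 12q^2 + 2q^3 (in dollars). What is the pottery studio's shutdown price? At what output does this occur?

The shutdown price is the minimum of AVC. VC = 31q - 12q^2 + 2q^3, so AVC = 31 - 12q + 2q^2.
dAVC/dq = -12 + 4q = 0 gives q = 3. min AVC = 31 - 12·3 + 2·3^2 = 13.
The firm shuts down for any P below $13.

$13 per unit, at q = 3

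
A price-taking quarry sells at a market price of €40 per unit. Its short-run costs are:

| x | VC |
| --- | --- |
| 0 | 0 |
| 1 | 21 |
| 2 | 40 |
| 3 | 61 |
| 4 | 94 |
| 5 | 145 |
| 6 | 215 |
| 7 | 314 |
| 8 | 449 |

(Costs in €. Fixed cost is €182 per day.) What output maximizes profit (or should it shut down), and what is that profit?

x = 4; profit = -€116

Compute π = P·x − TC at each output: x=0: -182; x=1: -163; x=2: -142; x=3: -123; x=4: -116; x=5: -127; x=6: -157; x=7: -216; x=8: -311.
Profit is maximized at x = 4. AVC there is 94/4 = €23.50 ≤ P, so producing beats shutting down (which would give -€182).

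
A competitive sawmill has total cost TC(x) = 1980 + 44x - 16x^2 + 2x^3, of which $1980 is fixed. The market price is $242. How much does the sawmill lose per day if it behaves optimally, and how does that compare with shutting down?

AVC = 44 - 16x + 2x^2; min AVC = $12 at x = 4. Since P = $242 ≥ min AVC, the firm produces.
MC = 44 - 32x + 6x^2. Setting P = MC and taking the root on the rising branch gives x* = 9.
TR = 242·9 = 2178. TC = 1980 + 558 = 2538. Profit = 2178 − 2538 = -$360.
Shutting down would mean losing the fixed cost of $1980, so operating at a loss of $360 is better by $1620.

Profit = -$360 at x = 9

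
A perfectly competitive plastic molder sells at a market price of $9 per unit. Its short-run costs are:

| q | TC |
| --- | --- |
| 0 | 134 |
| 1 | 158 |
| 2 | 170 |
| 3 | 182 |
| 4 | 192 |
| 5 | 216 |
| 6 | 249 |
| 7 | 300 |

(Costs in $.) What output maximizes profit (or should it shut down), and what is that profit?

Tabulate TR − TC: q=0: -134; q=1: -149; q=2: -152; q=3: -155; q=4: -156; q=5: -171; q=6: -195; q=7: -237.
Profit is highest at q = 0. Equivalently, the lowest AVC in the table is 58/4 ≈ $14.50 at q = 4, and P = $9 falls below it — price never covers variable cost, so the firm shuts down and loses only its fixed cost.

q = 0 (shut down); profit = -$134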